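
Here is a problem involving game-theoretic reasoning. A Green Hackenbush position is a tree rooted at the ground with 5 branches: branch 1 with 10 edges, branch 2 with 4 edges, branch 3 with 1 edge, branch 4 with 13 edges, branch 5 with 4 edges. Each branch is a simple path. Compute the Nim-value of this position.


The tree has 5 branches from the ground vertex.
In Green Hackenbush, the Nim-value of a simple path of length k is k.
Branch 1: length 10, Nim-value = 10
Branch 2: length 4, Nim-value = 4
Branch 3: length 1, Nim-value = 1
Branch 4: length 13, Nim-value = 13
Branch 5: length 4, Nim-value = 4
Total Nim-value = XOR of all branch values:
0 XOR 10 = 10
10 XOR 4 = 14
14 XOR 1 = 15
15 XOR 13 = 2
2 XOR 4 = 6
Nim-value of the tree = 6

6


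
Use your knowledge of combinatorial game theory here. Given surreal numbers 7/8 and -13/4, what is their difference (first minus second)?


x = 7/8, y = -13/4
Converting to common denominator: 8
x = 7/8, y = -26/8
x - y = 7/8 - -13/4 = 33/8

33/8


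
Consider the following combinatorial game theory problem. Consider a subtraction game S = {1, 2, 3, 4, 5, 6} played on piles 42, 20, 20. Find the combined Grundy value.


Subtraction set: {1, 2, 3, 4, 5, 6}
For this subtraction set, G(n) = n mod 7 (period = max + 1 = 7).
Pile 1 (size 42): G(42) = 42 mod 7 = 0
Pile 2 (size 20): G(20) = 20 mod 7 = 6
Pile 3 (size 20): G(20) = 20 mod 7 = 6
Total Grundy value = XOR of all: 0 XOR 6 XOR 6 = 0

0


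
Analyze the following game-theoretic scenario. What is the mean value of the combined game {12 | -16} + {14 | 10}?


G1 = {12 | -16}, G2 = {14 | 10}
Each is a switch {a | b} with numbers a > b; its mean value is (a + b)/2, and mean value is additive over game sums: m(G1 + G2) = m(G1) + m(G2).
Mean of G1 = (12 + (-16))/2 = -4/2 = -2
Mean of G2 = (14 + (10))/2 = 24/2 = 12
Mean of G1 + G2 = -2 + 12 = 10

10


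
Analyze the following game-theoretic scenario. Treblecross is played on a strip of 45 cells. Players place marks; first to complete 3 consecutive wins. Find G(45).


Treblecross: place X on empty cells; 3-in-a-row wins.
Playing within two cells of an existing X lets the opponent win at once, so sensible play treats the cells i-2..i+2 around each X as dead. The player left with no safe cell loses, so this is a normal-play take-away game on strips of safe cells.
Placing X at cell i (0-indexed) of a strip of k safe cells leaves independent strips of sizes max(0, i-2) and max(0, k-i-3). Hence G(k) = mex{ G(max(0,i-2)) XOR G(max(0,k-i-3)) : 0 <= i < k }, with G(0) = 0.
G(1): splits (0,0):0^0=0 -> mex({0}) = 1
G(2): splits (0,0):0^0=0 -> mex({0}) = 1
G(3): splits (0,0):0^0=0 -> mex({0}) = 1
G(4): splits (0,1):0^1=1 (0,0):0^0=0 -> mex({0, 1}) = 2
G(5): splits (0,2):0^1=1 (0,1):0^1=1 (0,0):0^0=0 -> mex({0, 1}) = 2
G(6) = mex({1}) = 0
G(7) = mex({0, 1, 2}) = 3
G(8) = mex({0, 1, 2}) = 3
G(9) = mex({0, 2}) = 1
G(10) = mex({0, 2, 3}) = 1
G(11) = mex({0, 3}) = 1
G(12) = mex({1, 3}) = 0
G(13) = mex({0, 1, 2, 3}) = 4
G(14) = mex({0, 1, 2}) = 3
G(15) = mex({0, 1, 2}) = 3
G(16) = mex({0, 1, 2, 4}) = 3
G(17) = mex({0, 1, 3, 4}) = 2
G(18) = mex({0, 1, 3, 4}) = 2
G(19) = mex({0, 1, 3, 5}) = 2
G(20) = mex({0, 1, 2, 3, 5}) = 4
G(21) = mex({0, 1, 2, 3, 5}) = 4
G(22) = mex({1, 2, 6}) = 0
G(23) = mex({0, 1, 2, 3, 4, 6}) = 5
G(24) = mex({0, 1, 2, 3, 4}) = 5
G(25) = mex({0, 1, 3, 4, 7}) = 2
G(26) = mex({0, 1, 3, 4, 5, 7}) = 2
G(27) = mex({0, 1, 3, 5}) = 2
G(28) = mex({0, 1, 2, 5}) = 3
G(29) = mex({0, 1, 2, 4, 5, 6}) = 3
G(30) = mex({1, 2, 4, 6}) = 0
G(31) = mex({0, 1, 2, 3, 4, 6}) = 5
G(32) = mex({1, 2, 3, 4, 7}) = 0
G(33) = mex({0, 3, 7}) = 1
G(34) = mex({0, 2, 3, 5, 7}) = 1
G(35) = mex({0, 2, 3, 5, 6}) = 1
G(36) = mex({0, 1, 2, 5, 6}) = 3
G(37) = mex({0, 1, 2, 4, 5, 6}) = 3
G(38) = mex({0, 1, 2, 4}) = 3
G(39) = mex({0, 1, 2, 3, 4, 7}) = 5
G(40) = mex({0, 1, 2, 3, 4, 5, 7}) = 6
G(41) = mex({0, 1, 2, 3, 5, 7}) = 4
G(42) = mex({0, 1, 2, 3, 5, 6, 7}) = 4
G(43) = mex({0, 2, 3, 5, 6}) = 1
G(44) = mex({1, 2, 3, 4, 5, 6}) = 0
G(45) = mex({0, 1, 2, 3, 4, 6, 7}) = 5
Therefore G(45) = 5.

5


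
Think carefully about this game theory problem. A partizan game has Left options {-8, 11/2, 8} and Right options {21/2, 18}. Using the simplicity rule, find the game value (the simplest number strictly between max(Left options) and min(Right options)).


Left options: {-8, 11/2, 8}, max = 8
Right options: {21/2, 18}, min = 21/2
All options are numbers and max(Left) < min(Right), so by the simplicity theorem the value is the simplest (earliest-born) number strictly between 8 and 21/2.
Integers 9 through 10 all lie strictly between 8 and 21/2.
Among integers, the simplest (lowest birthday = smallest |n|; 0 is born on day 0, +-n on day n) is 9.
No non-integer in the interval can be simpler: if x is a non-integer in the interval, then floor(x) or ceil(x) also lies in the interval (the interval contains an integer), and both are proper prefixes of x's sign expansion, i.e. born earlier. So the game value is 9.
Game value = 9

9


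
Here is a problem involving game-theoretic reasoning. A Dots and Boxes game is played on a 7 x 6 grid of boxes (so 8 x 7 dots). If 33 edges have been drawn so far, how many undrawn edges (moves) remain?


Grid: 7 x 6 boxes, i.e. 8 rows and 7 columns of dots.
Horizontal edges: (rows + 1) * cols = 8 * 6 = 48
Vertical edges: rows * (cols + 1) = 7 * 7 = 49
Total edges: 48 + 49 = 97
Edges drawn: 33
Remaining: 97 - 33 = 64

64


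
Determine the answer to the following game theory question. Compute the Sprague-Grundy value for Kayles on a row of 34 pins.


Kayles: a move removes 1 or 2 adjacent pins from a contiguous row.
Removing pins from a row of k leaves two independent rows (a, b) with a + b = k - 1 (one pin) or a + b = k - 2 (two pins); an end removal gives a = 0.
By Sprague-Grundy, G(k) = mex{ G(a) XOR G(b) } over all these splits. G(0) = 0.
G(1): splits (0,0):0^0=0 -> mex({0}) = 1
G(2): splits (0,1):0^1=1 (0,0):0^0=0 -> mex({0, 1}) = 2
G(3): splits (0,2):0^2=2 (1,1):1^1=0 (0,1):0^1=1 -> mex({0, 1, 2}) = 3
G(4): splits (0,3):0^3=3 (1,2):1^2=3 (0,2):0^2=2 (1,1):1^1=0 -> mex({0, 2, 3}) = 1
G(5): splits (0,4):0^1=1 (1,3):1^3=2 (2,2):2^2=0 (0,3):0^3=3 (1,2):1^2=3 -> mex({0, 1, 2, 3}) = 4
G(6) = mex({0, 1, 2, 4}) = 3
G(7) = mex({0, 1, 3, 4, 5}) = 2
G(8) = mex({0, 2, 3, 5, 6}) = 1
G(9) = mex({0, 1, 2, 3, 6, 7}) = 4
G(10) = mex({0, 1, 3, 4, 5, 7}) = 2
G(11) = mex({0, 1, 2, 3, 4, 5}) = 6
G(12) = mex({0, 1, 2, 3, 5, 6, 7}) = 4
G(13) = mex({0, 2, 3, 4, 6, 7}) = 1
G(14) = mex({0, 1, 4, 5, 6, 7}) = 2
G(15) = mex({0, 1, 2, 3, 4, 5, 6}) = 7
G(16) = mex({0, 2, 3, 5, 6, 7}) = 1
G(17) = mex({0, 1, 2, 3, 5, 6, 7}) = 4
G(18) = mex({0, 1, 2, 4, 5, 6}) = 3
G(19) = mex({0, 1, 3, 4, 5, 7}) = 2
G(20) = mex({0, 2, 3, 4, 5, 6, 7}) = 1
G(21) = mex({0, 1, 2, 3, 5, 6, 7}) = 4
G(22) = mex({0, 1, 2, 3, 4, 5, 7}) = 6
G(23) = mex({0, 1, 2, 3, 4, 5, 6}) = 7
G(24) = mex({0, 1, 2, 3, 5, 6, 7}) = 4
G(25) = mex({0, 2, 3, 4, 6, 7}) = 1
G(26) = mex({0, 1, 3, 4, 5, 6, 7}) = 2
G(27) = mex({0, 1, 2, 3, 4, 5, 6, 7}) = 8
G(28) = mex({0, 1, 2, 3, 4, 6, 7, 8}) = 5
G(29) = mex({0, 1, 2, 3, 5, 6, 7, 8, 9}) = 4
G(30) = mex({0, 1, 2, 3, 4, 5, 6, 9, 10}) = 7
G(31) = mex({0, 1, 3, 4, 5, 7, 10, 11}) = 2
G(32) = mex({0, 2, 3, 4, 5, 6, 7, 9, 11}) = 1
G(33) = mex({0, 1, 2, 3, 4, 5, 6, 7, 9, 12}) = 8
G(34) = mex({0, 1, 2, 3, 4, 5, 7, 8, 11, 12}) = 6
Therefore G(34) = 6.

6


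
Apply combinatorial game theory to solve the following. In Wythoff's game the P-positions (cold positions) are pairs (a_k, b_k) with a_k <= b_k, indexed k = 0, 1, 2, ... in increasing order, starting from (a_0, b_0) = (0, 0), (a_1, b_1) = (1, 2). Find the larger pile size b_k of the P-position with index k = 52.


By Wythoff's theorem, a_k = floor(k * phi) and b_k = floor(k * phi^2) = a_k + k, where phi = (1 + sqrt(5))/2 is the golden ratio.
phi = (1 + sqrt(5))/2 = 1.618034
phi^2 = phi + 1 = 2.618034
k = 52
k * phi^2 = 52 * 2.618034 = 136.137767
b_52 = floor(k * phi^2) = 136 (check: a_52 + k = 84 + 52 = 136)

136


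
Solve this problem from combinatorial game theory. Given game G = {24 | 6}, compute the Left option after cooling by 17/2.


Original game: {24 | 6} (a switch {a | b} with a > b).
Cooling by t (for t below the temperature (a - b)/2 = 9) taxes each move by t: {a | b} cooled by t is {a - t | b + t}.
Cooling amount: t = 17/2
Cooled Left option: 24 - 17/2 = 31/2
Cooled Right option: 6 + 17/2 = 29/2
Cooled game: {31/2 | 29/2}
Left option = 31/2

31/2


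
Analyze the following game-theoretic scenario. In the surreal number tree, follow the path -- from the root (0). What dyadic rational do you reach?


Sign expansion: --
Rule: track bounds (lo, hi), initially (-inf, +inf). On '+', the current value becomes lo and we move to the simplest number in (value, hi): value + 1 if hi = +inf, otherwise the midpoint (value + hi)/2. On '-', the current value becomes hi and we move to value - 1 if lo = -inf, otherwise the midpoint (lo + value)/2.
Start at 0.
Step 1: sign = -, move left. Bounds: (-inf, 0). Value = -1
Step 2: sign = -, move left. Bounds: (-inf, -1). Value = -2
The surreal number with sign expansion -- is -2.

-2


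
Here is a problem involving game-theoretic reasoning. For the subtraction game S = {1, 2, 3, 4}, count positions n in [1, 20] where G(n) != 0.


Subtraction set S = {1, 2, 3, 4}, so G(n) = n mod 5.
G(n) = 0 when n is a multiple of 5.
Multiples of 5 in [1, 20]: 4
N-positions (nonzero Grundy) = 20 - 4 = 16

16


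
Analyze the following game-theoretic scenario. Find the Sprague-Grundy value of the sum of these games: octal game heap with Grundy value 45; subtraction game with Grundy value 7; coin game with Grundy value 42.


By the Sprague-Grundy theorem, the Grundy value of a sum of games is the XOR of individual Grundy values.
octal game heap: Grundy value = 45. Running XOR: 0 XOR 45 = 45
subtraction game: Grundy value = 7. Running XOR: 45 XOR 7 = 42
coin game: Grundy value = 42. Running XOR: 42 XOR 42 = 0
The combined Grundy value is 0.

0


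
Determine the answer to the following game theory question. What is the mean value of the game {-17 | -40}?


Game = {-17 | -40}, a switch {a | b} with numbers a > b.
Its thermograph has left wall a - t and right wall b + t, which meet at t = (a - b)/2, where both equal (a + b)/2. So the mast (mean value) is at (a + b)/2.
Mean = (-17 + (-40))/2 = -57/2 = -57/2

-57/2


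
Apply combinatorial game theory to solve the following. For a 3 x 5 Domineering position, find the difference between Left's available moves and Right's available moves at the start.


Board is 3 x 5 (rows x cols).
Left (vertical) placements: (rows-1) * cols = 2 * 5 = 10
Right (horizontal) placements: rows * (cols-1) = 3 * 4 = 12
Advantage = Left - Right = 10 - 12 = -2

-2


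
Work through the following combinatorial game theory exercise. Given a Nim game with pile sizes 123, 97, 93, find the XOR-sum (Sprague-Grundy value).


We need the XOR (exclusive or) of all pile sizes.
After XOR-ing pile 1 (size 123): 0 XOR 123 = 123
After XOR-ing pile 2 (size 97): 123 XOR 97 = 26
After XOR-ing pile 3 (size 93): 26 XOR 93 = 71
The Nim-value of this position is 71.

71


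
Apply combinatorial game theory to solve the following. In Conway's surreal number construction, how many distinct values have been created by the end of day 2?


Day 0: {|} = 0 is born. Count = 1.
Day n: the number of surreal numbers born by day n is 2^(n+1) - 1.
By day 0: 2^1 - 1 = 1
By day 1: 2^2 - 1 = 3
By day 2: 2^3 - 1 = 7
By day 2: 7 surreal numbers.

7


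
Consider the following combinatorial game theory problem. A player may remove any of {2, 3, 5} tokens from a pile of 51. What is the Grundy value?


The subtraction set is S = {2, 3, 5}.
G(k) = mex{ G(k - s) : s in S, s <= k }. We compute iteratively: G(0) = 0.
G(1) = mex({}) = 0
G(2) = mex({0}) = 1
G(3) = mex({0}) = 1
G(4) = mex({0, 1}) = 2
G(5) = mex({0, 1}) = 2
G(6) = mex({0, 1, 2}) = 3
G(7) = mex({1, 2}) = 0
G(8) = mex({1, 2, 3}) = 0
G(9) = mex({0, 2, 3}) = 1
G(10) = mex({0, 2}) = 1
G(11) = mex({0, 1, 3}) = 2
Observe that G(7)..G(11) = 0, 0, 1, 1, 2 repeats G(0)..G(4) = 0, 0, 1, 1, 2.
For k >= max(S) = 5, G(k) is determined by the previous 5 values G(k-5)..G(k-1); a window of 5 consecutive values has recurred shifted by 7, so by induction G(k + 7) = G(k) for all k >= 0: the sequence is periodic from the start with period 7.
One period: G(0..6) = 0, 0, 1, 1, 2, 2, 3.
51 mod 7 = 2, so G(51) = G(2) = 1.

1


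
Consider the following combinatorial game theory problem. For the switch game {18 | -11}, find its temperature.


The game is {18 | -11}, a switch {a | b} with numbers a > b.
Cooling {a | b} by t gives {a - t | b + t}, which stops being hot when a - t = b + t, i.e. at t = (a - b)/2. So the temperature of a switch is (a - b)/2.
Temperature = (Left option - Right option) / 2
= (18 - (-11)) / 2
= 29 / 2
= 29/2

29/2


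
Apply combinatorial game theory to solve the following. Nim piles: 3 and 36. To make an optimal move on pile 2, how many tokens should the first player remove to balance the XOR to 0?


Piles: 3 and 36
Current XOR: 3 XOR 36 = 39 (non-zero, so this is an N-position).
To make the XOR zero, we need to find a move that balances the piles.
For pile 2 (size 36): target = 36 XOR 39 = 3
We reduce pile 2 from 36 to 3.
Tokens removed: 36 - 3 = 33
Verification: 3 XOR 3 = 0

33


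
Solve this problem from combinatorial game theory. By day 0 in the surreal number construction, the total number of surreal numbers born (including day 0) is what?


Day 0: {|} = 0 is born. Count = 1.
Day n: the number of surreal numbers born by day n is 2^(n+1) - 1.
By day 0: 2^1 - 1 = 1
By day 0: 1 surreal numbers.

1


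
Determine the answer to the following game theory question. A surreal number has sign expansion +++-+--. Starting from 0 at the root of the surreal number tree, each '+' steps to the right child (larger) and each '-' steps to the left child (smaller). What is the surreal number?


Sign expansion: +++-+--
Rule: track bounds (lo, hi), initially (-inf, +inf). On '+', the current value becomes lo and we move to the simplest number in (value, hi): value + 1 if hi = +inf, otherwise the midpoint (value + hi)/2. On '-', the current value becomes hi and we move to value - 1 if lo = -inf, otherwise the midpoint (lo + value)/2.
Start at 0.
Step 1: sign = +, move right. Bounds: (0, +inf). Value = 1
Step 2: sign = +, move right. Bounds: (1, +inf). Value = 2
Step 3: sign = +, move right. Bounds: (2, +inf). Value = 3
Step 4: sign = -, move left. Bounds: (2, 3). Value = 5/2
Step 5: sign = +, move right. Bounds: (5/2, 3). Value = 11/4
Step 6: sign = -, move left. Bounds: (5/2, 11/4). Value = 21/8
Step 7: sign = -, move left. Bounds: (5/2, 21/8). Value = 41/16
The surreal number with sign expansion +++-+-- is 41/16.

41/16


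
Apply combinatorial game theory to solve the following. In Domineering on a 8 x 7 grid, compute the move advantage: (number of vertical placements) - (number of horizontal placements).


Board is 8 x 7 (rows x cols).
Left (vertical) placements: (rows-1) * cols = 7 * 7 = 49
Right (horizontal) placements: rows * (cols-1) = 8 * 6 = 48
Advantage = Left - Right = 49 - 48 = 1

1


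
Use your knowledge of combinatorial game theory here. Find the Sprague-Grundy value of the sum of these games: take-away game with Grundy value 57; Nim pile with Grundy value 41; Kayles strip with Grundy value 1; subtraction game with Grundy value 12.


By the Sprague-Grundy theorem, the Grundy value of a sum of games is the XOR of individual Grundy values.
take-away game: Grundy value = 57. Running XOR: 0 XOR 57 = 57
Nim pile: Grundy value = 41. Running XOR: 57 XOR 41 = 16
Kayles strip: Grundy value = 1. Running XOR: 16 XOR 1 = 17
subtraction game: Grundy value = 12. Running XOR: 17 XOR 12 = 29
The combined Grundy value is 29.

29


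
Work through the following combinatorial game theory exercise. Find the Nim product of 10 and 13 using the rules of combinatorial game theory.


Nim multiplication is bilinear over XOR: (u XOR v) * w = (u*w) XOR (v*w).
So we split each operand into its bit components and XOR the pairwise Nim products.
10 = 2 + 8 (as XOR of powers of 2).
13 = 1 + 4 + 8 (as XOR of powers of 2).
Using the standard Nim-product table on single bits:
  2*2 = 3,   2*4 = 8,   2*8 = 12,
  4*4 = 6,   4*8 = 11,  8*8 = 13,
and  1*x = x (identity), k*l = l*k (commutative).
Pairwise Nim products:
  2 * 1 = 2
  2 * 4 = 8
  2 * 8 = 12
  8 * 1 = 8
  8 * 4 = 11
  8 * 8 = 13
XOR them: 2 XOR 8 XOR 12 XOR 8 XOR 11 XOR 13 = 8.
Result: 10 * 13 = 8 (in Nim).

8


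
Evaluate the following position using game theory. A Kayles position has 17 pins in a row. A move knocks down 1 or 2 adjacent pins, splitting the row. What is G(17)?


Kayles: a move removes 1 or 2 adjacent pins from a contiguous row.
Removing pins from a row of k leaves two independent rows (a, b) with a + b = k - 1 (one pin) or a + b = k - 2 (two pins); an end removal gives a = 0.
By Sprague-Grundy, G(k) = mex{ G(a) XOR G(b) } over all these splits. G(0) = 0.
G(1): splits (0,0):0^0=0 -> mex({0}) = 1
G(2): splits (0,1):0^1=1 (0,0):0^0=0 -> mex({0, 1}) = 2
G(3): splits (0,2):0^2=2 (1,1):1^1=0 (0,1):0^1=1 -> mex({0, 1, 2}) = 3
G(4): splits (0,3):0^3=3 (1,2):1^2=3 (0,2):0^2=2 (1,1):1^1=0 -> mex({0, 2, 3}) = 1
G(5): splits (0,4):0^1=1 (1,3):1^3=2 (2,2):2^2=0 (0,3):0^3=3 (1,2):1^2=3 -> mex({0, 1, 2, 3}) = 4
G(6) = mex({0, 1, 2, 4}) = 3
G(7) = mex({0, 1, 3, 4, 5}) = 2
G(8) = mex({0, 2, 3, 5, 6}) = 1
G(9) = mex({0, 1, 2, 3, 6, 7}) = 4
G(10) = mex({0, 1, 3, 4, 5, 7}) = 2
G(11) = mex({0, 1, 2, 3, 4, 5}) = 6
G(12) = mex({0, 1, 2, 3, 5, 6, 7}) = 4
G(13) = mex({0, 2, 3, 4, 6, 7}) = 1
G(14) = mex({0, 1, 4, 5, 6, 7}) = 2
G(15) = mex({0, 1, 2, 3, 4, 5, 6}) = 7
G(16) = mex({0, 2, 3, 5, 6, 7}) = 1
G(17) = mex({0, 1, 2, 3, 5, 6, 7}) = 4
Therefore G(17) = 4.

4


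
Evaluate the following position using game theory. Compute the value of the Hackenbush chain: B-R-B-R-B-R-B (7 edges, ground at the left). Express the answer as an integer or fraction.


Edges (from ground): B-R-B-R-B-R-B
By Berlekamp's sign-expansion rule, a Blue-Red Hackenbush stalk has the value of the surreal number whose sign sequence is the edge sequence with B -> + and R -> -.
Sign sequence: +-+-+-+
Trace the sign expansion in the surreal number tree, starting from 0:
Edge 1: B (sign +) -> bounds (0, +inf), value = 1
Edge 2: R (sign -) -> bounds (0, 1), value = 1/2
Edge 3: B (sign +) -> bounds (1/2, 1), value = 3/4
Edge 4: R (sign -) -> bounds (1/2, 3/4), value = 5/8
Edge 5: B (sign +) -> bounds (5/8, 3/4), value = 11/16
Edge 6: R (sign -) -> bounds (5/8, 11/16), value = 21/32
Edge 7: B (sign +) -> bounds (21/32, 11/16), value = 43/64
Game value = 43/64

43/64


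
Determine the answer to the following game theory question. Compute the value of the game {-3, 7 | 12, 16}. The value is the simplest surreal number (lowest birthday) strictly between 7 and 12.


Left options: {-3, 7}, max = 7
Right options: {12, 16}, min = 12
All options are numbers and max(Left) < min(Right), so by the simplicity theorem the value is the simplest (earliest-born) number strictly between 7 and 12.
Integers 8 through 11 all lie strictly between 7 and 12.
Among integers, the simplest (lowest birthday = smallest |n|; 0 is born on day 0, +-n on day n) is 8.
No non-integer in the interval can be simpler: if x is a non-integer in the interval, then floor(x) or ceil(x) also lies in the interval (the interval contains an integer), and both are proper prefixes of x's sign expansion, i.e. born earlier. So the game value is 8.
Game value = 8

8


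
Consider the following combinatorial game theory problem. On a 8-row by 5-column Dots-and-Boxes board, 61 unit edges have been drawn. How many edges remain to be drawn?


Grid: 8 x 5 boxes, i.e. 9 rows and 6 columns of dots.
Horizontal edges: (rows + 1) * cols = 9 * 5 = 45
Vertical edges: rows * (cols + 1) = 8 * 6 = 48
Total edges: 45 + 48 = 93
Edges drawn: 61
Remaining: 93 - 61 = 32

32


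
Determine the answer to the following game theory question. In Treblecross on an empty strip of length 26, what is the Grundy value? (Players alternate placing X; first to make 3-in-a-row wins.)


Treblecross: place X on empty cells; 3-in-a-row wins.
Playing within two cells of an existing X lets the opponent win at once, so sensible play treats the cells i-2..i+2 around each X as dead. The player left with no safe cell loses, so this is a normal-play take-away game on strips of safe cells.
Placing X at cell i (0-indexed) of a strip of k safe cells leaves independent strips of sizes max(0, i-2) and max(0, k-i-3). Hence G(k) = mex{ G(max(0,i-2)) XOR G(max(0,k-i-3)) : 0 <= i < k }, with G(0) = 0.
G(1): splits (0,0):0^0=0 -> mex({0}) = 1
G(2): splits (0,0):0^0=0 -> mex({0}) = 1
G(3): splits (0,0):0^0=0 -> mex({0}) = 1
G(4): splits (0,1):0^1=1 (0,0):0^0=0 -> mex({0, 1}) = 2
G(5): splits (0,2):0^1=1 (0,1):0^1=1 (0,0):0^0=0 -> mex({0, 1}) = 2
G(6) = mex({1}) = 0
G(7) = mex({0, 1, 2}) = 3
G(8) = mex({0, 1, 2}) = 3
G(9) = mex({0, 2}) = 1
G(10) = mex({0, 2, 3}) = 1
G(11) = mex({0, 3}) = 1
G(12) = mex({1, 3}) = 0
G(13) = mex({0, 1, 2, 3}) = 4
G(14) = mex({0, 1, 2}) = 3
G(15) = mex({0, 1, 2}) = 3
G(16) = mex({0, 1, 2, 4}) = 3
G(17) = mex({0, 1, 3, 4}) = 2
G(18) = mex({0, 1, 3, 4}) = 2
G(19) = mex({0, 1, 3, 5}) = 2
G(20) = mex({0, 1, 2, 3, 5}) = 4
G(21) = mex({0, 1, 2, 3, 5}) = 4
G(22) = mex({1, 2, 6}) = 0
G(23) = mex({0, 1, 2, 3, 4, 6}) = 5
G(24) = mex({0, 1, 2, 3, 4}) = 5
G(25) = mex({0, 1, 3, 4, 7}) = 2
G(26) = mex({0, 1, 3, 4, 5, 7}) = 2
Therefore G(26) = 2.

2


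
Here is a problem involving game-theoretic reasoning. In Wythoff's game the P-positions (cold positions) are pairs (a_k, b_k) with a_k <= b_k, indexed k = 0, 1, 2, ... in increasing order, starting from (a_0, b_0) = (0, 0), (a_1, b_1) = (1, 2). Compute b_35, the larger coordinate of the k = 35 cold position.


By Wythoff's theorem, a_k = floor(k * phi) and b_k = floor(k * phi^2) = a_k + k, where phi = (1 + sqrt(5))/2 is the golden ratio.
phi = (1 + sqrt(5))/2 = 1.618034
phi^2 = phi + 1 = 2.618034
k = 35
k * phi^2 = 35 * 2.618034 = 91.631190
b_35 = floor(k * phi^2) = 91 (check: a_35 + k = 56 + 35 = 91)

91


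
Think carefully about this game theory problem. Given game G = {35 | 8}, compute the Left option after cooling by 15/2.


Original game: {35 | 8} (a switch {a | b} with a > b).
Cooling by t (for t below the temperature (a - b)/2 = 27/2) taxes each move by t: {a | b} cooled by t is {a - t | b + t}.
Cooling amount: t = 15/2
Cooled Left option: 35 - 15/2 = 55/2
Cooled Right option: 8 + 15/2 = 31/2
Cooled game: {55/2 | 31/2}
Left option = 55/2

55/2


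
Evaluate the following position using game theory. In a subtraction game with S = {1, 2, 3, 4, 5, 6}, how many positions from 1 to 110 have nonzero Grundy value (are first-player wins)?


Subtraction set S = {1, 2, 3, 4, 5, 6}, so G(n) = n mod 7.
G(n) = 0 when n is a multiple of 7.
Multiples of 7 in [1, 110]: 15
N-positions (nonzero Grundy) = 110 - 15 = 95

95


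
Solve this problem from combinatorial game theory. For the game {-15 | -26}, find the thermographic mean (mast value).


Game = {-15 | -26}, a switch {a | b} with numbers a > b.
Its thermograph has left wall a - t and right wall b + t, which meet at t = (a - b)/2, where both equal (a + b)/2. So the mast (mean value) is at (a + b)/2.
Mean = (-15 + (-26))/2 = -41/2 = -41/2

-41/2


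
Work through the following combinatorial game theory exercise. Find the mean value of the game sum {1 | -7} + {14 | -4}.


G1 = {1 | -7}, G2 = {14 | -4}
Each is a switch {a | b} with numbers a > b; its mean value is (a + b)/2, and mean value is additive over game sums: m(G1 + G2) = m(G1) + m(G2).
Mean of G1 = (1 + (-7))/2 = -6/2 = -3
Mean of G2 = (14 + (-4))/2 = 10/2 = 5
Mean of G1 + G2 = -3 + 5 = 2

2


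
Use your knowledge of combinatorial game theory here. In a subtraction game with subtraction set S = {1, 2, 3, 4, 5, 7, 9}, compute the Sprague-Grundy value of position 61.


The subtraction set is S = {1, 2, 3, 4, 5, 7, 9}.
G(k) = mex{ G(k - s) : s in S, s <= k }. We compute iteratively: G(0) = 0.
G(1) = mex({0}) = 1
G(2) = mex({0, 1}) = 2
G(3) = mex({0, 1, 2}) = 3
G(4) = mex({0, 1, 2, 3}) = 4
G(5) = mex({0, 1, 2, 3, 4}) = 5
G(6) = mex({1, 2, 3, 4, 5}) = 0
G(7) = mex({0, 2, 3, 4, 5}) = 1
G(8) = mex({0, 1, 3, 4, 5}) = 2
G(9) = mex({0, 1, 2, 4, 5}) = 3
G(10) = mex({0, 1, 2, 3, 5}) = 4
G(11) = mex({0, 1, 2, 3, 4}) = 5
G(12) = mex({1, 2, 3, 4, 5}) = 0
G(13) = mex({0, 2, 3, 4, 5}) = 1
G(14) = mex({0, 1, 3, 4, 5}) = 2
Observe that G(6)..G(14) = 0, 1, 2, 3, 4, 5, 0, 1, 2 repeats G(0)..G(8) = 0, 1, 2, 3, 4, 5, 0, 1, 2.
For k >= max(S) = 9, G(k) is determined by the previous 9 values G(k-9)..G(k-1); a window of 9 consecutive values has recurred shifted by 6, so by induction G(k + 6) = G(k) for all k >= 0: the sequence is periodic from the start with period 6.
One period: G(0..5) = 0, 1, 2, 3, 4, 5.
61 mod 6 = 1, so G(61) = G(1) = 1.

1


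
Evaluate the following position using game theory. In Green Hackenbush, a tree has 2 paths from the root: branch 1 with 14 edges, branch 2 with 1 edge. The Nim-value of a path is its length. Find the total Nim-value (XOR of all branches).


The tree has 2 branches from the ground vertex.
In Green Hackenbush, the Nim-value of a simple path of length k is k.
Branch 1: length 14, Nim-value = 14
Branch 2: length 1, Nim-value = 1
Total Nim-value = XOR of all branch values:
0 XOR 14 = 14
14 XOR 1 = 15
Nim-value of the tree = 15

15


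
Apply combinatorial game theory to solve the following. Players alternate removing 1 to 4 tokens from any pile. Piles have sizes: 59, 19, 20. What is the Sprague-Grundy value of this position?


Subtraction set: {1, 2, 3, 4}
For this subtraction set, G(n) = n mod 5 (period = max + 1 = 5).
Pile 1 (size 59): G(59) = 59 mod 5 = 4
Pile 2 (size 19): G(19) = 19 mod 5 = 4
Pile 3 (size 20): G(20) = 20 mod 5 = 0
Total Grundy value = XOR of all: 4 XOR 4 XOR 0 = 0

0


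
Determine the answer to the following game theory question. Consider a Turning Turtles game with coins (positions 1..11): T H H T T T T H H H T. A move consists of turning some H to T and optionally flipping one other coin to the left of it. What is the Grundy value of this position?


Coins: T H H T T T T H H H T
Key fact: a single head at position k behaves exactly like a Nim heap of size k (turning it to T and optionally flipping a coin at j < k corresponds to moving the heap from k to j, or to 0), and heads combine as a disjunctive sum (two heads at the same place would cancel, matching j XOR j = 0). So the Nim-value is the XOR of the 1-indexed positions of the heads.
Face-up positions (1-indexed): [2, 3, 8, 9, 10]
XOR 0 with 2: 0 XOR 2 = 2
XOR 2 with 3: 2 XOR 3 = 1
XOR 1 with 8: 1 XOR 8 = 9
XOR 9 with 9: 9 XOR 9 = 0
XOR 0 with 10: 0 XOR 10 = 10
Nim-value = 10

10


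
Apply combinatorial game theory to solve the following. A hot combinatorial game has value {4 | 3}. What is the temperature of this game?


The game is {4 | 3}, a switch {a | b} with numbers a > b.
Cooling {a | b} by t gives {a - t | b + t}, which stops being hot when a - t = b + t, i.e. at t = (a - b)/2. So the temperature of a switch is (a - b)/2.
Temperature = (Left option - Right option) / 2
= (4 - (3)) / 2
= 1 / 2
= 1/2

1/2


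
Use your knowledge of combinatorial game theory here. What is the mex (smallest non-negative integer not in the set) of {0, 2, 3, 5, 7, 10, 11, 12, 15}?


Set = {0, 2, 3, 5, 7, 10, 11, 12, 15}
0 is in the set.
1 is NOT in the set. This is the mex.
mex = 1

1


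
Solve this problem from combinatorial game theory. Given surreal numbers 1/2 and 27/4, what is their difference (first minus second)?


x = 1/2, y = 27/4
Converting to common denominator: 4
x = 2/4, y = 27/4
x - y = 1/2 - 27/4 = -25/4

-25/4


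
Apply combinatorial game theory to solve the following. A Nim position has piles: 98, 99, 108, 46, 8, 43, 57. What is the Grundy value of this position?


We need the XOR (exclusive or) of all pile sizes.
After XOR-ing pile 1 (size 98): 0 XOR 98 = 98
After XOR-ing pile 2 (size 99): 98 XOR 99 = 1
After XOR-ing pile 3 (size 108): 1 XOR 108 = 109
After XOR-ing pile 4 (size 46): 109 XOR 46 = 67
After XOR-ing pile 5 (size 8): 67 XOR 8 = 75
After XOR-ing pile 6 (size 43): 75 XOR 43 = 96
After XOR-ing pile 7 (size 57): 96 XOR 57 = 89
The Nim-value of this position is 89.

89


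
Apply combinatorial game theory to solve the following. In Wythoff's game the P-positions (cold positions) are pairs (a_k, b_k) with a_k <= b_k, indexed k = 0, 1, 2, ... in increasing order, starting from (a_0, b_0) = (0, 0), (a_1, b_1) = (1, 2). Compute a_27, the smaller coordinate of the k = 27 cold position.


By Wythoff's theorem, a_k = floor(k * phi) and b_k = floor(k * phi^2) = a_k + k, where phi = (1 + sqrt(5))/2 is the golden ratio.
phi = (1 + sqrt(5))/2 = 1.618034
k = 27
k * phi = 27 * 1.618034 = 43.686918
a_27 = floor(k * phi) = 43

43


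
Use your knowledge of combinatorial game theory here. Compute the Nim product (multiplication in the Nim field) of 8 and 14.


Nim multiplication is bilinear over XOR: (u XOR v) * w = (u*w) XOR (v*w).
So we split each operand into its bit components and XOR the pairwise Nim products.
8 = 8 (as XOR of powers of 2).
14 = 2 + 4 + 8 (as XOR of powers of 2).
Using the standard Nim-product table on single bits:
  2*2 = 3,   2*4 = 8,   2*8 = 12,
  4*4 = 6,   4*8 = 11,  8*8 = 13,
and  1*x = x (identity), k*l = l*k (commutative).
Pairwise Nim products:
  8 * 2 = 12
  8 * 4 = 11
  8 * 8 = 13
XOR them: 12 XOR 11 XOR 13 = 10.
Result: 8 * 14 = 10 (in Nim).

10


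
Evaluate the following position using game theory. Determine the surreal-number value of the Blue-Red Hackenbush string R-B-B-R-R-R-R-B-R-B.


Edges (from ground): R-B-B-R-R-R-R-B-R-B
By Berlekamp's sign-expansion rule, a Blue-Red Hackenbush stalk has the value of the surreal number whose sign sequence is the edge sequence with B -> + and R -> -.
Sign sequence: -++----+-+
Trace the sign expansion in the surreal number tree, starting from 0:
Edge 1: R (sign -) -> bounds (-inf, 0), value = -1
Edge 2: B (sign +) -> bounds (-1, 0), value = -1/2
Edge 3: B (sign +) -> bounds (-1/2, 0), value = -1/4
Edge 4: R (sign -) -> bounds (-1/2, -1/4), value = -3/8
Edge 5: R (sign -) -> bounds (-1/2, -3/8), value = -7/16
Edge 6: R (sign -) -> bounds (-1/2, -7/16), value = -15/32
Edge 7: R (sign -) -> bounds (-1/2, -15/32), value = -31/64
Edge 8: B (sign +) -> bounds (-31/64, -15/32), value = -61/128
Edge 9: R (sign -) -> bounds (-31/64, -61/128), value = -123/256
Edge 10: B (sign +) -> bounds (-123/256, -61/128), value = -245/512
Game value = -245/512

-245/512


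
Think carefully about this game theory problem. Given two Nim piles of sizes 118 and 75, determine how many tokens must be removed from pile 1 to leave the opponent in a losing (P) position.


Piles: 118 and 75
Current XOR: 118 XOR 75 = 61 (non-zero, so this is an N-position).
To make the XOR zero, we need to find a move that balances the piles.
For pile 1 (size 118): target = 118 XOR 61 = 75
We reduce pile 1 from 118 to 75.
Tokens removed: 118 - 75 = 43
Verification: 75 XOR 75 = 0

43


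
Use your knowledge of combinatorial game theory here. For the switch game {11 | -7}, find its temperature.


The game is {11 | -7}, a switch {a | b} with numbers a > b.
Cooling {a | b} by t gives {a - t | b + t}, which stops being hot when a - t = b + t, i.e. at t = (a - b)/2. So the temperature of a switch is (a - b)/2.
Temperature = (Left option - Right option) / 2
= (11 - (-7)) / 2
= 18 / 2
= 9

9


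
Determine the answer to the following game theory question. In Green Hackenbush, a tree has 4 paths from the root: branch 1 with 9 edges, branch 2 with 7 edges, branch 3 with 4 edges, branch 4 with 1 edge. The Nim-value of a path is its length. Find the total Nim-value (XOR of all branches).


The tree has 4 branches from the ground vertex.
In Green Hackenbush, the Nim-value of a simple path of length k is k.
Branch 1: length 9, Nim-value = 9
Branch 2: length 7, Nim-value = 7
Branch 3: length 4, Nim-value = 4
Branch 4: length 1, Nim-value = 1
Total Nim-value = XOR of all branch values:
0 XOR 9 = 9
9 XOR 7 = 14
14 XOR 4 = 10
10 XOR 1 = 11
Nim-value of the tree = 11

11


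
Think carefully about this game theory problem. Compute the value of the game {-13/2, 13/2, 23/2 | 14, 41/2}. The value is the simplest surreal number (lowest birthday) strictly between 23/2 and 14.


Left options: {-13/2, 13/2, 23/2}, max = 23/2
Right options: {14, 41/2}, min = 14
All options are numbers and max(Left) < min(Right), so by the simplicity theorem the value is the simplest (earliest-born) number strictly between 23/2 and 14.
Integers 12 through 13 all lie strictly between 23/2 and 14.
Among integers, the simplest (lowest birthday = smallest |n|; 0 is born on day 0, +-n on day n) is 12.
No non-integer in the interval can be simpler: if x is a non-integer in the interval, then floor(x) or ceil(x) also lies in the interval (the interval contains an integer), and both are proper prefixes of x's sign expansion, i.e. born earlier. So the game value is 12.
Game value = 12

12


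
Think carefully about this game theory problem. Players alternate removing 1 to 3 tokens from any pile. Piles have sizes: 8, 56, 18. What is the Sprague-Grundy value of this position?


Subtraction set: {1, 2, 3}
For this subtraction set, G(n) = n mod 4 (period = max + 1 = 4).
Pile 1 (size 8): G(8) = 8 mod 4 = 0
Pile 2 (size 56): G(56) = 56 mod 4 = 0
Pile 3 (size 18): G(18) = 18 mod 4 = 2
Total Grundy value = XOR of all: 0 XOR 0 XOR 2 = 2

2


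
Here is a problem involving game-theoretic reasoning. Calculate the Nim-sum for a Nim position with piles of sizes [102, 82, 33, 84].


We need the XOR (exclusive or) of all pile sizes.
After XOR-ing pile 1 (size 102): 0 XOR 102 = 102
After XOR-ing pile 2 (size 82): 102 XOR 82 = 52
After XOR-ing pile 3 (size 33): 52 XOR 33 = 21
After XOR-ing pile 4 (size 84): 21 XOR 84 = 65
The Nim-value of this position is 65.

65


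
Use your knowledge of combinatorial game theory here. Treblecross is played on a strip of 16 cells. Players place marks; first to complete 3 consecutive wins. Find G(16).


Treblecross: place X on empty cells; 3-in-a-row wins.
Playing within two cells of an existing X lets the opponent win at once, so sensible play treats the cells i-2..i+2 around each X as dead. The player left with no safe cell loses, so this is a normal-play take-away game on strips of safe cells.
Placing X at cell i (0-indexed) of a strip of k safe cells leaves independent strips of sizes max(0, i-2) and max(0, k-i-3). Hence G(k) = mex{ G(max(0,i-2)) XOR G(max(0,k-i-3)) : 0 <= i < k }, with G(0) = 0.
G(1): splits (0,0):0^0=0 -> mex({0}) = 1
G(2): splits (0,0):0^0=0 -> mex({0}) = 1
G(3): splits (0,0):0^0=0 -> mex({0}) = 1
G(4): splits (0,1):0^1=1 (0,0):0^0=0 -> mex({0, 1}) = 2
G(5): splits (0,2):0^1=1 (0,1):0^1=1 (0,0):0^0=0 -> mex({0, 1}) = 2
G(6) = mex({1}) = 0
G(7) = mex({0, 1, 2}) = 3
G(8) = mex({0, 1, 2}) = 3
G(9) = mex({0, 2}) = 1
G(10) = mex({0, 2, 3}) = 1
G(11) = mex({0, 3}) = 1
G(12) = mex({1, 3}) = 0
G(13) = mex({0, 1, 2, 3}) = 4
G(14) = mex({0, 1, 2}) = 3
G(15) = mex({0, 1, 2}) = 3
G(16) = mex({0, 1, 2, 4}) = 3
Therefore G(16) = 3.

3


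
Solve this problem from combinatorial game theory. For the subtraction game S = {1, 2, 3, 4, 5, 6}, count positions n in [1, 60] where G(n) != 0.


Subtraction set S = {1, 2, 3, 4, 5, 6}, so G(n) = n mod 7.
G(n) = 0 when n is a multiple of 7.
Multiples of 7 in [1, 60]: 8
N-positions (nonzero Grundy) = 60 - 8 = 52

52


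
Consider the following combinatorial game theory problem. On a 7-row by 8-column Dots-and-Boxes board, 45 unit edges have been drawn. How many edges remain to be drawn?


Grid: 7 x 8 boxes, i.e. 8 rows and 9 columns of dots.
Horizontal edges: (rows + 1) * cols = 8 * 8 = 64
Vertical edges: rows * (cols + 1) = 7 * 9 = 63
Total edges: 64 + 63 = 127
Edges drawn: 45
Remaining: 127 - 45 = 82

82


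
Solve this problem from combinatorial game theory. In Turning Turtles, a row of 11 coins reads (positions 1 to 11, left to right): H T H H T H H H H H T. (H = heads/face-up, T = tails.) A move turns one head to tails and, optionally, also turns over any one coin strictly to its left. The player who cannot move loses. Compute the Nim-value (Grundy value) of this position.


Coins: H T H H T H H H H H T
Key fact: a single head at position k behaves exactly like a Nim heap of size k (turning it to T and optionally flipping a coin at j < k corresponds to moving the heap from k to j, or to 0), and heads combine as a disjunctive sum (two heads at the same place would cancel, matching j XOR j = 0). So the Nim-value is the XOR of the 1-indexed positions of the heads.
Face-up positions (1-indexed): [1, 3, 4, 6, 7, 8, 9, 10]
XOR 0 with 1: 0 XOR 1 = 1
XOR 1 with 3: 1 XOR 3 = 2
XOR 2 with 4: 2 XOR 4 = 6
XOR 6 with 6: 6 XOR 6 = 0
XOR 0 with 7: 0 XOR 7 = 7
XOR 7 with 8: 7 XOR 8 = 15
XOR 15 with 9: 15 XOR 9 = 6
XOR 6 with 10: 6 XOR 10 = 12
Nim-value = 12

12


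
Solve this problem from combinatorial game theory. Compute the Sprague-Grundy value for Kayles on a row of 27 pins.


Kayles: a move removes 1 or 2 adjacent pins from a contiguous row.
Removing pins from a row of k leaves two independent rows (a, b) with a + b = k - 1 (one pin) or a + b = k - 2 (two pins); an end removal gives a = 0.
By Sprague-Grundy, G(k) = mex{ G(a) XOR G(b) } over all these splits. G(0) = 0.
G(1): splits (0,0):0^0=0 -> mex({0}) = 1
G(2): splits (0,1):0^1=1 (0,0):0^0=0 -> mex({0, 1}) = 2
G(3): splits (0,2):0^2=2 (1,1):1^1=0 (0,1):0^1=1 -> mex({0, 1, 2}) = 3
G(4): splits (0,3):0^3=3 (1,2):1^2=3 (0,2):0^2=2 (1,1):1^1=0 -> mex({0, 2, 3}) = 1
G(5): splits (0,4):0^1=1 (1,3):1^3=2 (2,2):2^2=0 (0,3):0^3=3 (1,2):1^2=3 -> mex({0, 1, 2, 3}) = 4
G(6) = mex({0, 1, 2, 4}) = 3
G(7) = mex({0, 1, 3, 4, 5}) = 2
G(8) = mex({0, 2, 3, 5, 6}) = 1
G(9) = mex({0, 1, 2, 3, 6, 7}) = 4
G(10) = mex({0, 1, 3, 4, 5, 7}) = 2
G(11) = mex({0, 1, 2, 3, 4, 5}) = 6
G(12) = mex({0, 1, 2, 3, 5, 6, 7}) = 4
G(13) = mex({0, 2, 3, 4, 6, 7}) = 1
G(14) = mex({0, 1, 4, 5, 6, 7}) = 2
G(15) = mex({0, 1, 2, 3, 4, 5, 6}) = 7
G(16) = mex({0, 2, 3, 5, 6, 7}) = 1
G(17) = mex({0, 1, 2, 3, 5, 6, 7}) = 4
G(18) = mex({0, 1, 2, 4, 5, 6}) = 3
G(19) = mex({0, 1, 3, 4, 5, 7}) = 2
G(20) = mex({0, 2, 3, 4, 5, 6, 7}) = 1
G(21) = mex({0, 1, 2, 3, 5, 6, 7}) = 4
G(22) = mex({0, 1, 2, 3, 4, 5, 7}) = 6
G(23) = mex({0, 1, 2, 3, 4, 5, 6}) = 7
G(24) = mex({0, 1, 2, 3, 5, 6, 7}) = 4
G(25) = mex({0, 2, 3, 4, 6, 7}) = 1
G(26) = mex({0, 1, 3, 4, 5, 6, 7}) = 2
G(27) = mex({0, 1, 2, 3, 4, 5, 6, 7}) = 8
Therefore G(27) = 8.

8


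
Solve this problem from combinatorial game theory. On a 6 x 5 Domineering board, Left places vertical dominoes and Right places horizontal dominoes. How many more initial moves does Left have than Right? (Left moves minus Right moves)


Board is 6 x 5 (rows x cols).
Left (vertical) placements: (rows-1) * cols = 5 * 5 = 25
Right (horizontal) placements: rows * (cols-1) = 6 * 4 = 24
Advantage = Left - Right = 25 - 24 = 1

1


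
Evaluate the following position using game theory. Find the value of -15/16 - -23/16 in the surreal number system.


x = -15/16, y = -23/16
Converting to common denominator: 16
x = -15/16, y = -23/16
x - y = -15/16 - -23/16 = 1/2

1/2


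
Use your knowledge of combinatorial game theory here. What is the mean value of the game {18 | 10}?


Game = {18 | 10}, a switch {a | b} with numbers a > b.
Its thermograph has left wall a - t and right wall b + t, which meet at t = (a - b)/2, where both equal (a + b)/2. So the mast (mean value) is at (a + b)/2.
Mean = (18 + (10))/2 = 28/2 = 14

14


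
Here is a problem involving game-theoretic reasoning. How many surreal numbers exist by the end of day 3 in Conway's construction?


Day 0: {|} = 0 is born. Count = 1.
Day n: the number of surreal numbers born by day n is 2^(n+1) - 1.
By day 0: 2^1 - 1 = 1
By day 1: 2^2 - 1 = 3
By day 2: 2^3 - 1 = 7
By day 3: 2^4 - 1 = 15
By day 3: 15 surreal numbers.

15


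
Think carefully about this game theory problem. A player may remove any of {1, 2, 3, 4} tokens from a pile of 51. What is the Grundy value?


The subtraction set is S = {1, 2, 3, 4}.
G(k) = mex{ G(k - s) : s in S, s <= k }. We compute iteratively: G(0) = 0.
G(1) = mex({0}) = 1
G(2) = mex({0, 1}) = 2
G(3) = mex({0, 1, 2}) = 3
G(4) = mex({0, 1, 2, 3}) = 4
G(5) = mex({1, 2, 3, 4}) = 0
G(6) = mex({0, 2, 3, 4}) = 1
G(7) = mex({0, 1, 3, 4}) = 2
G(8) = mex({0, 1, 2, 4}) = 3
Observe that G(5)..G(8) = 0, 1, 2, 3 repeats G(0)..G(3) = 0, 1, 2, 3.
For k >= max(S) = 4, G(k) is determined by the previous 4 values G(k-4)..G(k-1); a window of 4 consecutive values has recurred shifted by 5, so by induction G(k + 5) = G(k) for all k >= 0: the sequence is periodic from the start with period 5.
One period: G(0..4) = 0, 1, 2, 3, 4.
51 mod 5 = 1, so G(51) = G(1) = 1.

1
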